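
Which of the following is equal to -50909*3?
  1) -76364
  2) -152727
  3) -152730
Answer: 2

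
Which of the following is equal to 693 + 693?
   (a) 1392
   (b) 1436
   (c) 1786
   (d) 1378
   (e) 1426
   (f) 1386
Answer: f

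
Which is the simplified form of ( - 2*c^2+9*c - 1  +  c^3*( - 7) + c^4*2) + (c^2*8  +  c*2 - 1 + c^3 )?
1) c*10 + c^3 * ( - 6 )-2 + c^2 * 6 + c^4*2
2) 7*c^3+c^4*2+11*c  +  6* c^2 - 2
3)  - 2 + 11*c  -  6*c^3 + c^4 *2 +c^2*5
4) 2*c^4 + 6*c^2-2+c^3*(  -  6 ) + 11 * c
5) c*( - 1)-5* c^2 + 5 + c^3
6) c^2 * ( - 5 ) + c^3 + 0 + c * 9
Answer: 4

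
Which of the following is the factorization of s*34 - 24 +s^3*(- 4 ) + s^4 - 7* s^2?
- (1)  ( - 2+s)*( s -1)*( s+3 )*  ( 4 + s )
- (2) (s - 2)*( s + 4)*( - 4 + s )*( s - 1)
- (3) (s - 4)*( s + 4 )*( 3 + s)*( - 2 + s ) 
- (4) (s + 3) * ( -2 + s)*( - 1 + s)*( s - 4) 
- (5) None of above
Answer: 4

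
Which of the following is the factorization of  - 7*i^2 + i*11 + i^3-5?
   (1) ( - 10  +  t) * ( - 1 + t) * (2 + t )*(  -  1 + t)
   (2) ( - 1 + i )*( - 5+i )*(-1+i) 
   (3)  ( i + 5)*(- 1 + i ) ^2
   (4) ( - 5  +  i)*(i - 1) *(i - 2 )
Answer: 2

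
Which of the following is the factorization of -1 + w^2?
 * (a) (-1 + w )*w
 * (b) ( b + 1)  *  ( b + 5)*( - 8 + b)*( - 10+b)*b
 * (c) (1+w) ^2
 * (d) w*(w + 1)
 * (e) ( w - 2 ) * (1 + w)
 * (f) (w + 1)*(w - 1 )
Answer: f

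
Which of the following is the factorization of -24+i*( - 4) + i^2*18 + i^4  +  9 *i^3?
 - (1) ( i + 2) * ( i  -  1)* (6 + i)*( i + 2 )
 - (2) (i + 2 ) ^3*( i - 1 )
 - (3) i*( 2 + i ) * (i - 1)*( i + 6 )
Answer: 1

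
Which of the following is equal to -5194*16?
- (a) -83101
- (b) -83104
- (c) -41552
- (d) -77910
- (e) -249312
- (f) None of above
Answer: b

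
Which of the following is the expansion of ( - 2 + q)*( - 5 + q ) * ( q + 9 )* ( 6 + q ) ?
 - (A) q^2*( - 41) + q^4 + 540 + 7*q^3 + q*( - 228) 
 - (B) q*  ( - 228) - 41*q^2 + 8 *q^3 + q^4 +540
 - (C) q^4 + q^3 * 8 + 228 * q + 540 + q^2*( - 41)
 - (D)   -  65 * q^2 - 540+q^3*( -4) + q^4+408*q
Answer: B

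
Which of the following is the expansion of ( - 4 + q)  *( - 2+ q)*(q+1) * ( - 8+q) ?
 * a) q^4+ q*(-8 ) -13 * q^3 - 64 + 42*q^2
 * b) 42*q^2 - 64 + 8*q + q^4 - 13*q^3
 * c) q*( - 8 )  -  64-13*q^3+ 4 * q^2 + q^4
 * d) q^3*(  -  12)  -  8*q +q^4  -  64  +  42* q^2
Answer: a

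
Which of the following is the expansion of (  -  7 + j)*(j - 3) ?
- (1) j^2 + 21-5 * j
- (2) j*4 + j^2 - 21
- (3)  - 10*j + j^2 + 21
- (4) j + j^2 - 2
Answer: 3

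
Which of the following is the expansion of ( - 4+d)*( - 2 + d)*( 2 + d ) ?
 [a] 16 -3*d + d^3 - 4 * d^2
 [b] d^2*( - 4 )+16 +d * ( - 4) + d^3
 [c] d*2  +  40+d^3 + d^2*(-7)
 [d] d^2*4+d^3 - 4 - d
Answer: b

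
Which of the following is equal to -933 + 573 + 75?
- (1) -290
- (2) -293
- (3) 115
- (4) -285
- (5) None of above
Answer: 4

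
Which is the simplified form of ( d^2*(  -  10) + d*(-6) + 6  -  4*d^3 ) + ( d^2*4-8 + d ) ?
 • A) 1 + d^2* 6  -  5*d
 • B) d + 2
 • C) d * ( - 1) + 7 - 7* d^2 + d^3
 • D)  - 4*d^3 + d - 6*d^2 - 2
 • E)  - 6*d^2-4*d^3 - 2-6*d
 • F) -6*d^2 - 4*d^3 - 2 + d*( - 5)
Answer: F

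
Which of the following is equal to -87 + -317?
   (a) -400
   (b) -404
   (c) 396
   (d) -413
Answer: b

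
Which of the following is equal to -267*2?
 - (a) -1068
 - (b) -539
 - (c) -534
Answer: c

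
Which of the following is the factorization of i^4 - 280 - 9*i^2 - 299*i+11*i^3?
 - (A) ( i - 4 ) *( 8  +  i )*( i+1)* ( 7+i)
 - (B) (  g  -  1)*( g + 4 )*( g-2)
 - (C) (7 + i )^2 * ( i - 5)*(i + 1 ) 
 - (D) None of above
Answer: D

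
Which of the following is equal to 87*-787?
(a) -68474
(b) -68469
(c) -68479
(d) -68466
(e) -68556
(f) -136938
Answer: b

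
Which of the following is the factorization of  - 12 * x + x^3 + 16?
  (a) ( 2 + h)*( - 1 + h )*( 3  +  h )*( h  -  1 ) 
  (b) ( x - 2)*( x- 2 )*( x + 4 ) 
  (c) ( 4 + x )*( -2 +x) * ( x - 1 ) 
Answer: b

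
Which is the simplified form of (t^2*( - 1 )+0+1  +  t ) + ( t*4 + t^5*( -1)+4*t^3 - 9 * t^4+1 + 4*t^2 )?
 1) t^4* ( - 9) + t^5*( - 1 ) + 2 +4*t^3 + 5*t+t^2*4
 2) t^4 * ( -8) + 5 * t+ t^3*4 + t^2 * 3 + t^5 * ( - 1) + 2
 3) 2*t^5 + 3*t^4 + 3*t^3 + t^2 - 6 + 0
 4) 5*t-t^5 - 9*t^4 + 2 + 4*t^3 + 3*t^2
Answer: 4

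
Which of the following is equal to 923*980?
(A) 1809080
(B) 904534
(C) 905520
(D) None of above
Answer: D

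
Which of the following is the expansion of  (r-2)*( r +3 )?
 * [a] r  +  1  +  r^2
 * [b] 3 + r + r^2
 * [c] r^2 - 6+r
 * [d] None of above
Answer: c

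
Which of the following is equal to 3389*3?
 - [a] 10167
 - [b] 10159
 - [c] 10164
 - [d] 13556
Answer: a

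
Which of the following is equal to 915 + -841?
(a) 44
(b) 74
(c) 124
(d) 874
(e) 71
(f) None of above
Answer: b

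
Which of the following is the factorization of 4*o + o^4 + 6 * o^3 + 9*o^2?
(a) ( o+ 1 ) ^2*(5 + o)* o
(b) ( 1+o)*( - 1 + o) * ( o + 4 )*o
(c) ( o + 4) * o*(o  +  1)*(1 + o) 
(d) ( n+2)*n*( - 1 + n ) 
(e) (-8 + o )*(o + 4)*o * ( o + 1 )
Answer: c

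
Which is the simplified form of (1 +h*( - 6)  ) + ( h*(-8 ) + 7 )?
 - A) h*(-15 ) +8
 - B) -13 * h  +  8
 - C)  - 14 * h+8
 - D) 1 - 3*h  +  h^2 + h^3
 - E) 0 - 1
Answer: C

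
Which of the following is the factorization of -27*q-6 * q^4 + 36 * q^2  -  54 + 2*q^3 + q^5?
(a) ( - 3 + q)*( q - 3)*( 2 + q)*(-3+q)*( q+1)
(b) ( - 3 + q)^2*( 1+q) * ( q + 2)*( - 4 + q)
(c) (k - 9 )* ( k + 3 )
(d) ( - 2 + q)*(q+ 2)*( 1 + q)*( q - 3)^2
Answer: a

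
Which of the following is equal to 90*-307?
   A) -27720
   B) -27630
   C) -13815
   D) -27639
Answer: B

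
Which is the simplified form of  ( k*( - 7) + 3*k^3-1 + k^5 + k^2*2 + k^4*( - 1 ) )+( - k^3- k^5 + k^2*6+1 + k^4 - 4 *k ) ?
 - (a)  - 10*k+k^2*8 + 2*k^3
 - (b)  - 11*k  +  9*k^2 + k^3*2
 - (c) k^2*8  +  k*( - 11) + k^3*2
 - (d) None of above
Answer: c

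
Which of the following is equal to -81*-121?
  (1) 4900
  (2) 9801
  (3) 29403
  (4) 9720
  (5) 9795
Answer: 2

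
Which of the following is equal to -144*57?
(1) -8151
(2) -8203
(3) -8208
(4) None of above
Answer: 3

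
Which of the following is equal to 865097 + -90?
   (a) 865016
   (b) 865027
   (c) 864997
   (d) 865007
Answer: d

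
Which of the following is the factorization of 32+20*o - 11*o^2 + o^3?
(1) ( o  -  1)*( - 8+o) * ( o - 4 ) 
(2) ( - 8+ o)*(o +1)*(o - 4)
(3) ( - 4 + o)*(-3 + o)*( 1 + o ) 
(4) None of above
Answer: 2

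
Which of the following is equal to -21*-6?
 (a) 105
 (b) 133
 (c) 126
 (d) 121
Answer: c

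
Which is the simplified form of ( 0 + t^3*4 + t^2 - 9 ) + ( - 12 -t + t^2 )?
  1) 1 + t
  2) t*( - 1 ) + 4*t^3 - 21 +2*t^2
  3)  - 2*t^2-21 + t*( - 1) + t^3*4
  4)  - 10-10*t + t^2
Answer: 2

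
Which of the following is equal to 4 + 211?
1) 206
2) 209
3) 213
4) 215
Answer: 4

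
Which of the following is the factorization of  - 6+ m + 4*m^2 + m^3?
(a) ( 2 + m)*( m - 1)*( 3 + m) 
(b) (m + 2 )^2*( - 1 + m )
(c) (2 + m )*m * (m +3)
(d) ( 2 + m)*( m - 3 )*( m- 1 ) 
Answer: a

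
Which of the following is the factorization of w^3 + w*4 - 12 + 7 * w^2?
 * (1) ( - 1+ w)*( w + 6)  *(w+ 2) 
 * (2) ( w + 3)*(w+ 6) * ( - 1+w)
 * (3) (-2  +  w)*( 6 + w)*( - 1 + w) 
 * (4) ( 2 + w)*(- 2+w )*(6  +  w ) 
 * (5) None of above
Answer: 1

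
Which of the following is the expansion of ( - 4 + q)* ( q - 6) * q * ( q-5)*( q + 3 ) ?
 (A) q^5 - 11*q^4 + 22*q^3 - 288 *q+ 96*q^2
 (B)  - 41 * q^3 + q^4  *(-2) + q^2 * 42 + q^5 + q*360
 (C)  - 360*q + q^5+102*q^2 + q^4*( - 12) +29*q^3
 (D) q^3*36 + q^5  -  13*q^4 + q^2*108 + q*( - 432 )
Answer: C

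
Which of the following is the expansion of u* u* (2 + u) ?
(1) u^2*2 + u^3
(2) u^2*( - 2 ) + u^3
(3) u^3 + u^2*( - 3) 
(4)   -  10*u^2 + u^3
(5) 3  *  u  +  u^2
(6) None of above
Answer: 1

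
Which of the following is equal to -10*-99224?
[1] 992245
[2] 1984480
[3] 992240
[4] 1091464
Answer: 3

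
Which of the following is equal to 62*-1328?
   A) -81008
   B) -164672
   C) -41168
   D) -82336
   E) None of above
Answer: D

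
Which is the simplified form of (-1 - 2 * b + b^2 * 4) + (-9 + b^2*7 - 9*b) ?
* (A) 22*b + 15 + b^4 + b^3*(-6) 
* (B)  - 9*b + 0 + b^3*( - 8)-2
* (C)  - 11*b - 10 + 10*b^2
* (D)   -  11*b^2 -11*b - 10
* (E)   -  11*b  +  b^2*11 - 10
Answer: E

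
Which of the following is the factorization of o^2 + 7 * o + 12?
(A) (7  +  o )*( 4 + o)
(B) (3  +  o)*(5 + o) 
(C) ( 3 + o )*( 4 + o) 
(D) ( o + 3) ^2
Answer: C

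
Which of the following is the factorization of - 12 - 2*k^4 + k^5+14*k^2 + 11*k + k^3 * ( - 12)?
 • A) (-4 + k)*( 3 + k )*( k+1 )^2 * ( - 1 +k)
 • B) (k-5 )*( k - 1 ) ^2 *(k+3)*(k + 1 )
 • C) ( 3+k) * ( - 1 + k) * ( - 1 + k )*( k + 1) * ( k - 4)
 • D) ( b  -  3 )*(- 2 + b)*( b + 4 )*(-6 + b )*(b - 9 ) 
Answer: C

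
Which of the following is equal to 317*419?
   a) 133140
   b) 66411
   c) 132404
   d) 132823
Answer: d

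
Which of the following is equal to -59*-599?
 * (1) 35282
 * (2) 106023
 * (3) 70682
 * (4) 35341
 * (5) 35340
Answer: 4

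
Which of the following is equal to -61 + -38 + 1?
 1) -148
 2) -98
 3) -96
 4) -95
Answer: 2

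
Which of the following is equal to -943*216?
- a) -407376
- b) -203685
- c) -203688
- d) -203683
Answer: c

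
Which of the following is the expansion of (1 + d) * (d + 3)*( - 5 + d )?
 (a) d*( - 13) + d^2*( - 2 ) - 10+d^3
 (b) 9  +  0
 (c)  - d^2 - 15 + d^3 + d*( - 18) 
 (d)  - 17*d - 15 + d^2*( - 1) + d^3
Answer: d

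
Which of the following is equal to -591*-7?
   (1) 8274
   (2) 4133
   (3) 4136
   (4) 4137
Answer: 4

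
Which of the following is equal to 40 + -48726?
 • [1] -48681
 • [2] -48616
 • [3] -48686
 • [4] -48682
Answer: 3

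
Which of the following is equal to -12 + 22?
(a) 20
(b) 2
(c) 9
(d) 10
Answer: d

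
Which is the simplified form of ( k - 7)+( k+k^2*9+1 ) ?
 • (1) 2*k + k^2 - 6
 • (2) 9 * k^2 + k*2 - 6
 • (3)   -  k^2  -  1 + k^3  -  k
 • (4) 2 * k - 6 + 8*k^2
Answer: 2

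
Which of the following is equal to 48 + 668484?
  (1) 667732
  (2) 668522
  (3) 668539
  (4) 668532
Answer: 4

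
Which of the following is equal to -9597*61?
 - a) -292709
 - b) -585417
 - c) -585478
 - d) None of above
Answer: b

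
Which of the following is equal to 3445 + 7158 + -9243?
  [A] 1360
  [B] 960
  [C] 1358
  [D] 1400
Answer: A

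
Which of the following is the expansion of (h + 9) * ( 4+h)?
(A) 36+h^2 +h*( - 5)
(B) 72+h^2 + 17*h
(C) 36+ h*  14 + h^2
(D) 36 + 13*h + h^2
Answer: D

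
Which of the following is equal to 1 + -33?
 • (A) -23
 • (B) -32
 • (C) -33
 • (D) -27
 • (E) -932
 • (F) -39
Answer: B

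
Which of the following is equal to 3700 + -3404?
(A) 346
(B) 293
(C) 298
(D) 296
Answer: D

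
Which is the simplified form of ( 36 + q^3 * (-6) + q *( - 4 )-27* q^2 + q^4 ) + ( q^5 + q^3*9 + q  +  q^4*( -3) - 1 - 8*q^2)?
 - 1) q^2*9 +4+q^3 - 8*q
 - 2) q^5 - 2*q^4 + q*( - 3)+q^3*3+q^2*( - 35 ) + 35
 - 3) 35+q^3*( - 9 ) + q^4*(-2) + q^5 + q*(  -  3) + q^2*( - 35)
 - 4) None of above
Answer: 2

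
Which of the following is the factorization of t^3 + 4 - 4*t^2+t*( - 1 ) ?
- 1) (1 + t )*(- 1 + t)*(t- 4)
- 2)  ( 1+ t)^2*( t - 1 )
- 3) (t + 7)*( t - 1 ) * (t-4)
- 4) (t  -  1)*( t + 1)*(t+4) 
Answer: 1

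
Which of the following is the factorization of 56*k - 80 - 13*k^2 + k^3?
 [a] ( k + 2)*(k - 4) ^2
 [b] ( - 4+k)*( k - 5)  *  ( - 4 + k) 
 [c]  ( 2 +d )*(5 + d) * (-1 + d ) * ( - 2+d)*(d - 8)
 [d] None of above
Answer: b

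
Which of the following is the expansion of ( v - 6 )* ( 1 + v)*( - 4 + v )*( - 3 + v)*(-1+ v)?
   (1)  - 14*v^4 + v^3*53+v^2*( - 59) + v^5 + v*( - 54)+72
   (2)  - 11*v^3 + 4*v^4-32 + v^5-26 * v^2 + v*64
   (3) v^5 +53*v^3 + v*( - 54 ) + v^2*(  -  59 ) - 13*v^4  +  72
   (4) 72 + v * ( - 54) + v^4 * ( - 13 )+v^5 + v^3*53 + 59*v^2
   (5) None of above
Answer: 3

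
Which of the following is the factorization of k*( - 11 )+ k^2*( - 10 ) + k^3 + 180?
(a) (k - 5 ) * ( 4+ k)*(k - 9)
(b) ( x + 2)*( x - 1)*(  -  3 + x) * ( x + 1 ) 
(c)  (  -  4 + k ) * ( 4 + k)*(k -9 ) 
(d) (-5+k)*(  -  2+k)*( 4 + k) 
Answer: a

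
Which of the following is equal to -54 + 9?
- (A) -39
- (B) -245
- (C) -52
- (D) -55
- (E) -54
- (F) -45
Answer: F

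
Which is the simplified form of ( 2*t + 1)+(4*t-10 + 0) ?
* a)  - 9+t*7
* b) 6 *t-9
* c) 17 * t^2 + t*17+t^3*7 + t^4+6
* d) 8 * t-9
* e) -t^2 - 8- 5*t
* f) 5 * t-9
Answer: b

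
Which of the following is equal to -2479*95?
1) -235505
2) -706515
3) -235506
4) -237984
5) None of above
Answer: 1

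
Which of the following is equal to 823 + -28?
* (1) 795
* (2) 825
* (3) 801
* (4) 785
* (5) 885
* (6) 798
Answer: 1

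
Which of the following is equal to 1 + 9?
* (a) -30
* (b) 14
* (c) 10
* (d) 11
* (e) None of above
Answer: c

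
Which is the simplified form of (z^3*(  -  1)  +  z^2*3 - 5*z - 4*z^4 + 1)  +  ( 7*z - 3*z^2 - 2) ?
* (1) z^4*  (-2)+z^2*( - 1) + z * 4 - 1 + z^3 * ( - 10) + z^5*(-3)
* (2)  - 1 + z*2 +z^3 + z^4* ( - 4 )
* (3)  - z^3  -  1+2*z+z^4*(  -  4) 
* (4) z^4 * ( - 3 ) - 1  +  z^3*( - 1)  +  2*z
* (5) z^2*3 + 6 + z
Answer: 3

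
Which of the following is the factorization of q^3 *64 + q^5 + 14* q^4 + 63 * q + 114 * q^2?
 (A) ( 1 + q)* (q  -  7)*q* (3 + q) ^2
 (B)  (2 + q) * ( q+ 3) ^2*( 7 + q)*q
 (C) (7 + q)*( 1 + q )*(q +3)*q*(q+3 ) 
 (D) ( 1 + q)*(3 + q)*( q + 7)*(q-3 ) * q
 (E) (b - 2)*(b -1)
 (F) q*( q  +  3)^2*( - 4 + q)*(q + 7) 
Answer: C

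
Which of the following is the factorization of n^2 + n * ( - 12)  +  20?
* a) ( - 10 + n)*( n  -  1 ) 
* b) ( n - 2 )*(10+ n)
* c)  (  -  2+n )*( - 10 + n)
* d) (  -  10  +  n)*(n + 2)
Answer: c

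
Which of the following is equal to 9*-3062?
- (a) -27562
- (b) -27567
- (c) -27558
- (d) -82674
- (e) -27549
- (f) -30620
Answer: c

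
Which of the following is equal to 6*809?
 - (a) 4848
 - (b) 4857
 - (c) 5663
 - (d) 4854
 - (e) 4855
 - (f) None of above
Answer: d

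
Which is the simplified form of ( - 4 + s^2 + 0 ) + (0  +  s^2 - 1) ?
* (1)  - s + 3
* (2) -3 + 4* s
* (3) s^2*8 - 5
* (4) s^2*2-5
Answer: 4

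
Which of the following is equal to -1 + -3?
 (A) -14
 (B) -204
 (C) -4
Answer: C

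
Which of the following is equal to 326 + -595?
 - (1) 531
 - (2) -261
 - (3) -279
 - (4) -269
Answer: 4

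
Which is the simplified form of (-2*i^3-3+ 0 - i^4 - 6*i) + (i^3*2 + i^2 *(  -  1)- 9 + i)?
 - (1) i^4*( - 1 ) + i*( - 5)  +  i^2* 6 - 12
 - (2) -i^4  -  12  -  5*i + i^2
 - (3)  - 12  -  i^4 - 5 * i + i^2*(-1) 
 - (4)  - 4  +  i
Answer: 3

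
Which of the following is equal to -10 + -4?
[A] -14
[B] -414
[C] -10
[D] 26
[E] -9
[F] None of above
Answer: A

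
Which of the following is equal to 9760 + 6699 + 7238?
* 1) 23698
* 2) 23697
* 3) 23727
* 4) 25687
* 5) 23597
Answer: 2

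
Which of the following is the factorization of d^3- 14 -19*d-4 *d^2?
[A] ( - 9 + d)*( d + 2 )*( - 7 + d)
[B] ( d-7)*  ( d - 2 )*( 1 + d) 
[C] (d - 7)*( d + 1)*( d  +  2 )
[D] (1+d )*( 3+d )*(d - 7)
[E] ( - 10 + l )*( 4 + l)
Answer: C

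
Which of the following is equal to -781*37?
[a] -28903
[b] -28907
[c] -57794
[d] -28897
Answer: d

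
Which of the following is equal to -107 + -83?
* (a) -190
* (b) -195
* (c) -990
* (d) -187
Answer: a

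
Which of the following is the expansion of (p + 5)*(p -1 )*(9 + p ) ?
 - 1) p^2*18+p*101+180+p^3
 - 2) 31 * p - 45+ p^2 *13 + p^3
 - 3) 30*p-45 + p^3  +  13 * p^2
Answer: 2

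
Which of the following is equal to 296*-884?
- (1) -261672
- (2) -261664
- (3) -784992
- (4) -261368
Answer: 2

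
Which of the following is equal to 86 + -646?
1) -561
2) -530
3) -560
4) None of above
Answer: 3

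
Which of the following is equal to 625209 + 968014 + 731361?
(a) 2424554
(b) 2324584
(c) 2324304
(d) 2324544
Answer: b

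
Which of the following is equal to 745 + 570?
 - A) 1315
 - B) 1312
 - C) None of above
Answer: A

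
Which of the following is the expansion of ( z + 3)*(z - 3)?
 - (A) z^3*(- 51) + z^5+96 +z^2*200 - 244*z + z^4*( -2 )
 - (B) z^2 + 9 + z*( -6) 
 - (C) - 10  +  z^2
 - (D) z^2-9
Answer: D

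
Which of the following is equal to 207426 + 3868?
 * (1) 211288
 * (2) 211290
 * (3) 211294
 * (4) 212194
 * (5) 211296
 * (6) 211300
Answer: 3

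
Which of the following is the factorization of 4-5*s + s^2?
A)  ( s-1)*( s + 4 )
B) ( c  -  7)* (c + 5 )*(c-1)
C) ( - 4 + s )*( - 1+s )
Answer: C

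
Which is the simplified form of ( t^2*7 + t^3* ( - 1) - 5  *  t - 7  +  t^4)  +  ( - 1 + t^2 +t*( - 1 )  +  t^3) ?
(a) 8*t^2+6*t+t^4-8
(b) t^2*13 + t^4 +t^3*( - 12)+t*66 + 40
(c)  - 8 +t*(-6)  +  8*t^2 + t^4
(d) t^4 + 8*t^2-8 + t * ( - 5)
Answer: c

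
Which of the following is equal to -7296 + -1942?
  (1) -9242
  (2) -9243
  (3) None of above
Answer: 3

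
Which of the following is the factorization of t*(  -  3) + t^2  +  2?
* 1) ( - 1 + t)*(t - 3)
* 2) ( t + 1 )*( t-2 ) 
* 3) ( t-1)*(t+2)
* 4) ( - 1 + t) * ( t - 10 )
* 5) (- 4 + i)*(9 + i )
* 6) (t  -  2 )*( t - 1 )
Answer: 6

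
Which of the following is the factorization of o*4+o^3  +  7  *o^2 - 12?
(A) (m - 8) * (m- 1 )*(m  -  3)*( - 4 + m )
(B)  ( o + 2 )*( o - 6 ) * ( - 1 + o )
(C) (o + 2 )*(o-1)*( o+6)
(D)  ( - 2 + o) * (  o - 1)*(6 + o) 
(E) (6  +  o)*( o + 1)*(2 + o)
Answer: C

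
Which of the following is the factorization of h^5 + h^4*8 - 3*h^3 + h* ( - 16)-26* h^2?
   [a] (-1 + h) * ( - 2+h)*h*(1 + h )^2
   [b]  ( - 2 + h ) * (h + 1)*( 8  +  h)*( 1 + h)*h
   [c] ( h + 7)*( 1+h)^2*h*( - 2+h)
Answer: b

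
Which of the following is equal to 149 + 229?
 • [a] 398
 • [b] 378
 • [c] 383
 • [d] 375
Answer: b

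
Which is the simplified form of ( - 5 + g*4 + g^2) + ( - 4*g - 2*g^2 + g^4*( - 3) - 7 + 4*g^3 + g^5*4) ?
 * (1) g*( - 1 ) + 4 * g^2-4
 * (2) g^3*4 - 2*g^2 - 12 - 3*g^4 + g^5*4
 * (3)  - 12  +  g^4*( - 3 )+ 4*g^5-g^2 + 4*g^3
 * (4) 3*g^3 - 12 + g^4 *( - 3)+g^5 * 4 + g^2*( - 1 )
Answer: 3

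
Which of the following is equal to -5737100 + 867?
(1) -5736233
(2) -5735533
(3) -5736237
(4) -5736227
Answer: 1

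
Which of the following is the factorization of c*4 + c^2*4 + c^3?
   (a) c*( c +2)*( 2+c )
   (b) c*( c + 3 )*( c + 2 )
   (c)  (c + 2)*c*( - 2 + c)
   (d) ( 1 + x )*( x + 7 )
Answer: a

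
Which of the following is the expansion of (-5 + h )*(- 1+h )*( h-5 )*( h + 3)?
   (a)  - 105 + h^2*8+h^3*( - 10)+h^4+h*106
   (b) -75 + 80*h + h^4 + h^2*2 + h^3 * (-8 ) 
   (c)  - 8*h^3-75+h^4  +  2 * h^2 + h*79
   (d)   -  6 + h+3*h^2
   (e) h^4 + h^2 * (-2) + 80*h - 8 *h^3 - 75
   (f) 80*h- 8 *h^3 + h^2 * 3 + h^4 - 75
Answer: b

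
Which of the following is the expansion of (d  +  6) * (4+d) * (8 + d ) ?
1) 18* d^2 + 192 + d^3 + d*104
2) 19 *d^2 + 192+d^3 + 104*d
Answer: 1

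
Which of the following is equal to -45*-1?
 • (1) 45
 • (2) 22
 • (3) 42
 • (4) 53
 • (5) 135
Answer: 1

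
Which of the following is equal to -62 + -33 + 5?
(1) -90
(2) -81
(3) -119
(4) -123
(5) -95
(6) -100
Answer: 1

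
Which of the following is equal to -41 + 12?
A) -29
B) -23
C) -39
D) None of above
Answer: A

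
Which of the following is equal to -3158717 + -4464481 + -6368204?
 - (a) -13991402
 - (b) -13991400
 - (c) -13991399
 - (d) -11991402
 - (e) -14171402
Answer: a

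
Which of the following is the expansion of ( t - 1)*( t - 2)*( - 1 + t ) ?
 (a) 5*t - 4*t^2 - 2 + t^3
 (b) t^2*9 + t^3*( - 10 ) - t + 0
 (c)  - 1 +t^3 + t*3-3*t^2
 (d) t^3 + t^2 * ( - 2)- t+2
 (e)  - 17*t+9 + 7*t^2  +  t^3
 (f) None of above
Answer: a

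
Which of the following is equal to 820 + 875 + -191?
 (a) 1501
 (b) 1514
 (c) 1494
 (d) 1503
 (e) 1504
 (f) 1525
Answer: e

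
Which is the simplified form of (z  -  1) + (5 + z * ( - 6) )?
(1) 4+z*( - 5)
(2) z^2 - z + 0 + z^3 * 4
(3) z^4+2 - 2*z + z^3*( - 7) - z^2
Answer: 1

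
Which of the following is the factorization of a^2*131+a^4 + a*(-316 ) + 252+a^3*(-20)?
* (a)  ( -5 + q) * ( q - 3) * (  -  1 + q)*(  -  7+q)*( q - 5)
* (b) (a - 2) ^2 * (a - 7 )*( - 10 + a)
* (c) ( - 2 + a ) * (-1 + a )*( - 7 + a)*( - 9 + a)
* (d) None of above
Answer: d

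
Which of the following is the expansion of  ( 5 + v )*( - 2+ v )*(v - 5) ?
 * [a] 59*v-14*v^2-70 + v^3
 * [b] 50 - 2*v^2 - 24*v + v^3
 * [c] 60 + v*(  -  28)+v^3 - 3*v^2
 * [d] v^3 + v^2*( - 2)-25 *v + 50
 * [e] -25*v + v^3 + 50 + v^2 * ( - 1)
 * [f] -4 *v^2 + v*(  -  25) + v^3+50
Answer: d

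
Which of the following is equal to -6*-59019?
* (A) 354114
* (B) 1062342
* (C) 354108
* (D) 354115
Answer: A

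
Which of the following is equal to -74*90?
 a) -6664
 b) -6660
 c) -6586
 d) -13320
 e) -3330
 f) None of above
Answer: b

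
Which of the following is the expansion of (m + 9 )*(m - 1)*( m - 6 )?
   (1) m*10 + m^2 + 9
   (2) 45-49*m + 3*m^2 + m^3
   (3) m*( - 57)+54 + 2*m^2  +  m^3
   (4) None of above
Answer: 3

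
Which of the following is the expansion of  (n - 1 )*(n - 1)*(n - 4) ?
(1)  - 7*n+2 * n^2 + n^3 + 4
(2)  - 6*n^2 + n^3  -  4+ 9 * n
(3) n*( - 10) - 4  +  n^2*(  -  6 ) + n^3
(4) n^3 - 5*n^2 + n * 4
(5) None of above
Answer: 2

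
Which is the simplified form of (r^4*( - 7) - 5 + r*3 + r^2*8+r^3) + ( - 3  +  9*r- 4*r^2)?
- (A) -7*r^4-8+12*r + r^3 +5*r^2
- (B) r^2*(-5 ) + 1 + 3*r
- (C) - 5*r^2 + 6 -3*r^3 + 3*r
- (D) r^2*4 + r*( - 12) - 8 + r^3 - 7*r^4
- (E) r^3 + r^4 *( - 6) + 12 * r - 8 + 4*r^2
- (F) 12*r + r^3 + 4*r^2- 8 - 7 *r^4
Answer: F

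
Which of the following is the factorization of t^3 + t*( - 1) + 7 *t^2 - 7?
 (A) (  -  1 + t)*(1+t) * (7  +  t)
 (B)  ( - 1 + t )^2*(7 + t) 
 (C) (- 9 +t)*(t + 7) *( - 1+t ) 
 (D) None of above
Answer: A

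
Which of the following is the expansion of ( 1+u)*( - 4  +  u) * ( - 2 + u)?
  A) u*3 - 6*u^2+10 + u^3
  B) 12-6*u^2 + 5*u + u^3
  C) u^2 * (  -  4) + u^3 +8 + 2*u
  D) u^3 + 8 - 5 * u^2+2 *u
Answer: D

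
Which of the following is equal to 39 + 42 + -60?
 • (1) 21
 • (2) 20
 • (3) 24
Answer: 1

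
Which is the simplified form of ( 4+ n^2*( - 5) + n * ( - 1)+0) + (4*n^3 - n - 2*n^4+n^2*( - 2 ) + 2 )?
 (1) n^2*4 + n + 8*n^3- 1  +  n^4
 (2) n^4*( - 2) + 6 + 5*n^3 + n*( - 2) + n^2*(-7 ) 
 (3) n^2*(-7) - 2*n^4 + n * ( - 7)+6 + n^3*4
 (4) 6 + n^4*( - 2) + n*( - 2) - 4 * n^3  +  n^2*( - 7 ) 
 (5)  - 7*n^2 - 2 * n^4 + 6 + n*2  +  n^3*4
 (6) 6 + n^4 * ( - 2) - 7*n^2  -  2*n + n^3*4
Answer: 6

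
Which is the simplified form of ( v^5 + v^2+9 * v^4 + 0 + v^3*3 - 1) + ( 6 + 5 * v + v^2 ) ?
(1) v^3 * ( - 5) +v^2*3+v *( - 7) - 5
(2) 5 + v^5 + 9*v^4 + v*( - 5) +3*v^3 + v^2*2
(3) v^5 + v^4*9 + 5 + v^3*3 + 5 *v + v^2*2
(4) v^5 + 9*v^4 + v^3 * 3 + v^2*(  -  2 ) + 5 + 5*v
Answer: 3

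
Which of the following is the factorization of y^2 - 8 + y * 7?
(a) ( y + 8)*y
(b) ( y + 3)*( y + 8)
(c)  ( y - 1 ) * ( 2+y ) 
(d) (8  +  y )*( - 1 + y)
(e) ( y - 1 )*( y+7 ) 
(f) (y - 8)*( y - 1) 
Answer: d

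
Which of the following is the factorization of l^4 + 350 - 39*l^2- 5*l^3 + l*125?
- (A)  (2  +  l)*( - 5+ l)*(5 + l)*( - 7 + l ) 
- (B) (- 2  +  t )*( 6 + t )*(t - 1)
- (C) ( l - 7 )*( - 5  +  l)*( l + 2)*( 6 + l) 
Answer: A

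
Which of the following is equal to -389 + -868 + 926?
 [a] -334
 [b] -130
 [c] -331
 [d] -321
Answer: c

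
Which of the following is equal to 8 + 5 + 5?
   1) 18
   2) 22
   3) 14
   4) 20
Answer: 1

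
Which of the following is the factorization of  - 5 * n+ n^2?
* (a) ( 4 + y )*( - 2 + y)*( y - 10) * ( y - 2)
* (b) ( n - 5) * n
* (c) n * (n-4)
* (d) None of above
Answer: b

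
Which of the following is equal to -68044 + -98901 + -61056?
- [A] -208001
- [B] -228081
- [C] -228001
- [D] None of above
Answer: C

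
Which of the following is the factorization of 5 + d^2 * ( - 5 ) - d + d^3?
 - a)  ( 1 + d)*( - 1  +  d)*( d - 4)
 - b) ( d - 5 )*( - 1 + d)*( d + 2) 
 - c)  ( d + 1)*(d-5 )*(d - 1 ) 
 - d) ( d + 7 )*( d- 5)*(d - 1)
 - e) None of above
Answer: c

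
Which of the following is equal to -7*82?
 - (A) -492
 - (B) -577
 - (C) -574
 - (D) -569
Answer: C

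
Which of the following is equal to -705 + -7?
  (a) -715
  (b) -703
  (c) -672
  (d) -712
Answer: d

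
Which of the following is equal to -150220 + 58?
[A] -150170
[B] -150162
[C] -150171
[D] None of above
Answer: B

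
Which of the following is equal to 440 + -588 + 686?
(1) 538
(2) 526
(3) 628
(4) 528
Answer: 1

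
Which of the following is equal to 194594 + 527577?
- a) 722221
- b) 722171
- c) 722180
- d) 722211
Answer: b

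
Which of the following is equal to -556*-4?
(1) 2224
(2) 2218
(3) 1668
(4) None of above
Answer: 1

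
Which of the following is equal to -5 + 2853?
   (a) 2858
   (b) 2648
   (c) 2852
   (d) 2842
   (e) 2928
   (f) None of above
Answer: f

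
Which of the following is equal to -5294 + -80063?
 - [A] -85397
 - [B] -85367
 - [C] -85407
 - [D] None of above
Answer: D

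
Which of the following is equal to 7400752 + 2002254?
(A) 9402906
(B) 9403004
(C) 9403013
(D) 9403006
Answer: D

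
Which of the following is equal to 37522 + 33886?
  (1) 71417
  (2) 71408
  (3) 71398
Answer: 2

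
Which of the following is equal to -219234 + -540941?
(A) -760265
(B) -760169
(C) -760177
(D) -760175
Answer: D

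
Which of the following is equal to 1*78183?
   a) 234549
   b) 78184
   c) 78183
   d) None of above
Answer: c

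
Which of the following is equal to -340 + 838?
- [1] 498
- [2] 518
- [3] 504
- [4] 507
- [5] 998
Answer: 1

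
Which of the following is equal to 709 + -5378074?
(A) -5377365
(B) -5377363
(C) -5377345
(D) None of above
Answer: A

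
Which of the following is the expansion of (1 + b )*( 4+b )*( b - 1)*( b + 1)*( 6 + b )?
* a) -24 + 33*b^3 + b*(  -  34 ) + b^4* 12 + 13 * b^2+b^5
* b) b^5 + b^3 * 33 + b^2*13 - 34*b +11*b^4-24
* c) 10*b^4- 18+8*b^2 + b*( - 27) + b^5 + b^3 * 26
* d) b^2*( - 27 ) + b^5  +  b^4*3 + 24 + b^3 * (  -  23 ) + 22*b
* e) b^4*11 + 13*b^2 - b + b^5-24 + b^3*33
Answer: b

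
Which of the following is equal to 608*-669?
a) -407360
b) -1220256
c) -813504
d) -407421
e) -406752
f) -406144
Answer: e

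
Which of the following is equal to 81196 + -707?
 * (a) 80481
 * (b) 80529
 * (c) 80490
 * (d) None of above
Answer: d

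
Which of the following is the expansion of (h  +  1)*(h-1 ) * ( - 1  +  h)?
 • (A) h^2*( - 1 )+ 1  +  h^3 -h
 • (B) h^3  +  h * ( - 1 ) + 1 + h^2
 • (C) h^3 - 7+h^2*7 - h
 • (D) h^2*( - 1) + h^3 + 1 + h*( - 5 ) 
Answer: A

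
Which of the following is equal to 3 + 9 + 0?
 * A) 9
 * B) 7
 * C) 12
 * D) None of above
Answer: C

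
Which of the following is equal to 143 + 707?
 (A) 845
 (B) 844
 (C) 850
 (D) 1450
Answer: C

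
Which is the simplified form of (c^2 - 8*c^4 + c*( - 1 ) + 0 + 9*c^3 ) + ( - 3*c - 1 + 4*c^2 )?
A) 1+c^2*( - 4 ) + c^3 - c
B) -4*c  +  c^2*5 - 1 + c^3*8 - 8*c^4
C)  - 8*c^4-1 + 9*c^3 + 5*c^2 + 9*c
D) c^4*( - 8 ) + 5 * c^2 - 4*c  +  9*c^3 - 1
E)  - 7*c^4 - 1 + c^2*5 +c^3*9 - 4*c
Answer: D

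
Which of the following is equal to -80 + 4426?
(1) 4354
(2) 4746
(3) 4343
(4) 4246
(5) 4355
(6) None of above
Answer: 6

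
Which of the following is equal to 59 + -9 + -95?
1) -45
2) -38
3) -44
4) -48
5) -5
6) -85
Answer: 1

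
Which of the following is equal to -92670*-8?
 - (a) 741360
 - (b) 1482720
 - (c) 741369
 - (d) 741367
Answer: a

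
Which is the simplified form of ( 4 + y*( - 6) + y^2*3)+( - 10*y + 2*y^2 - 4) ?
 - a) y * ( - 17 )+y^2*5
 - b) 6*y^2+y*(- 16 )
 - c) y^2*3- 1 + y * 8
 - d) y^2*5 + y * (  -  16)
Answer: d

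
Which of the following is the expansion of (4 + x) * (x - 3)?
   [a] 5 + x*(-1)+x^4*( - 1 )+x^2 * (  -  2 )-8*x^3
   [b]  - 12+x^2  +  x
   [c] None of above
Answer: b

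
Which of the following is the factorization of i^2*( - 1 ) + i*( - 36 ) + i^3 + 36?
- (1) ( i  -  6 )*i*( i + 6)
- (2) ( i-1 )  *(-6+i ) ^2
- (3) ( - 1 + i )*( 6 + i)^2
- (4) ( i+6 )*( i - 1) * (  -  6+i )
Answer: 4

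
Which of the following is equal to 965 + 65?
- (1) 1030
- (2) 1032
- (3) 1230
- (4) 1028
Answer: 1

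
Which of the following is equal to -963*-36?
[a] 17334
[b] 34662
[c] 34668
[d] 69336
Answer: c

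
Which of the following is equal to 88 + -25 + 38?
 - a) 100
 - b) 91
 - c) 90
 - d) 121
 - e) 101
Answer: e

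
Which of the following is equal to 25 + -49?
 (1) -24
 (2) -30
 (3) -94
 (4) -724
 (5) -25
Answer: 1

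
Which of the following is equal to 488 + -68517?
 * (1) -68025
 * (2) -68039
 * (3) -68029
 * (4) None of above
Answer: 3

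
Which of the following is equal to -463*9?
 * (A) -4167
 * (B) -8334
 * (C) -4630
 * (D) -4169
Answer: A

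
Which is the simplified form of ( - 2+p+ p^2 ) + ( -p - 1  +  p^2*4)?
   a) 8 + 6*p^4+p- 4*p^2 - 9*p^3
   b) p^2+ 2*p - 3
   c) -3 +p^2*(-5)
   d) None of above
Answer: d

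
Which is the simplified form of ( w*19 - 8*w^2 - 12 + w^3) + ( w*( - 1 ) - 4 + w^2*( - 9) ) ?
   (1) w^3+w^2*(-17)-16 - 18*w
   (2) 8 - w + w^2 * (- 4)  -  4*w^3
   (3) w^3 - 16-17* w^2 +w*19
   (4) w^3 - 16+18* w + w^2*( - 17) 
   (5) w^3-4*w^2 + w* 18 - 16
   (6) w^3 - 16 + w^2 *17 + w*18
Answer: 4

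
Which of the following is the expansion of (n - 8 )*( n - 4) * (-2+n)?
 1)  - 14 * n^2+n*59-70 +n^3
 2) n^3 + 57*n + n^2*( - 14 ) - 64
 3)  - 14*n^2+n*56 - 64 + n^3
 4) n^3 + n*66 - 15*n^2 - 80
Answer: 3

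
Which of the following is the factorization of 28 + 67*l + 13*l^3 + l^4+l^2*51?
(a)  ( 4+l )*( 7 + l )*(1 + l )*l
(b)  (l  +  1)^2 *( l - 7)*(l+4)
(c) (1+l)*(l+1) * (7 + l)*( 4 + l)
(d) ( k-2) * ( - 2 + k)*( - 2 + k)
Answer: c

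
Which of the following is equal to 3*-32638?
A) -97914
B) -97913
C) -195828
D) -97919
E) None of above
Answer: A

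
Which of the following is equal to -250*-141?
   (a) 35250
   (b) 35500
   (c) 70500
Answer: a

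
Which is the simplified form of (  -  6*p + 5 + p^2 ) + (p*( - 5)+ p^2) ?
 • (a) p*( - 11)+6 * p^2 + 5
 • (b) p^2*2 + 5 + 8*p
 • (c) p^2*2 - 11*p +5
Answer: c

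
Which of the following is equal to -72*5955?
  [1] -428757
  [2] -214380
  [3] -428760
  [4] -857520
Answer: 3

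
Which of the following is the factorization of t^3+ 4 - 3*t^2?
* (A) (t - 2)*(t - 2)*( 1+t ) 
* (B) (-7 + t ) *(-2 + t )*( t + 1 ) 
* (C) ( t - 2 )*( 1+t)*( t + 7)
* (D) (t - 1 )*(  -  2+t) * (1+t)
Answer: A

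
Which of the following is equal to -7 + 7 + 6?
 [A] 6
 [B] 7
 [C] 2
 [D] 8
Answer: A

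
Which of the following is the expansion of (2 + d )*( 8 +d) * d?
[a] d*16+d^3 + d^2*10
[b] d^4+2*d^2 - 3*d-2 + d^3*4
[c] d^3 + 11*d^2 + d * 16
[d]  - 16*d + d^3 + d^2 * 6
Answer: a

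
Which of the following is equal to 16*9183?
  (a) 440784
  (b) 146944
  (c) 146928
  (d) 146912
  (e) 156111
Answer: c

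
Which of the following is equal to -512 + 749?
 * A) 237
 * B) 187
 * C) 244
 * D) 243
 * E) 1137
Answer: A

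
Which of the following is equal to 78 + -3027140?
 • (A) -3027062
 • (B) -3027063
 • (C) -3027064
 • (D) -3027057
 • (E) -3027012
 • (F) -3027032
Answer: A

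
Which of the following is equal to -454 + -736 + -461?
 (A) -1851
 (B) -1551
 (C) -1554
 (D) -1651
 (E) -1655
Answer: D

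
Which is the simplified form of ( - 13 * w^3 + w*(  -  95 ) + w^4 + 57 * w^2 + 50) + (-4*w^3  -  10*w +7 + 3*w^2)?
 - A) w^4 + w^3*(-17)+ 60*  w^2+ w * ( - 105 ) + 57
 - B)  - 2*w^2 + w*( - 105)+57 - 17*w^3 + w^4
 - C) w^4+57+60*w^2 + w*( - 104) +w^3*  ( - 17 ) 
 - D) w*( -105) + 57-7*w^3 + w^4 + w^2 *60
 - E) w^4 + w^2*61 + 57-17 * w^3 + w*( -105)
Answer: A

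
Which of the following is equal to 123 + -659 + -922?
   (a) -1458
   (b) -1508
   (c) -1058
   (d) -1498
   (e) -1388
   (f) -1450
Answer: a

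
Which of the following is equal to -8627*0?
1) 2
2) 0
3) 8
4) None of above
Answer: 2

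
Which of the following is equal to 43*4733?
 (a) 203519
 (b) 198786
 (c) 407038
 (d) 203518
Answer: a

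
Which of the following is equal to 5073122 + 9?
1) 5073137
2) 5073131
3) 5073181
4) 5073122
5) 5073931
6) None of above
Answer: 2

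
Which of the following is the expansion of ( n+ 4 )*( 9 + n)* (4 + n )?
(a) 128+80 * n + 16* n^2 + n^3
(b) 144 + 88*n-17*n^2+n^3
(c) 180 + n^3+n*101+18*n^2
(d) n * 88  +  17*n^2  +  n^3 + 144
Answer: d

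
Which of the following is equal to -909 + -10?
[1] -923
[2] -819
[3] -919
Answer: 3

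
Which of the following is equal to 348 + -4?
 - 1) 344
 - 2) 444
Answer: 1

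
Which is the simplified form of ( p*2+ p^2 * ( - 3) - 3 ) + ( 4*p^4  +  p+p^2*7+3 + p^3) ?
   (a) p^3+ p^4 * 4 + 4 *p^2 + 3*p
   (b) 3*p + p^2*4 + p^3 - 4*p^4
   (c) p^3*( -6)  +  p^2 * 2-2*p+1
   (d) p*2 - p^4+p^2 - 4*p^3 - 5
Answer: a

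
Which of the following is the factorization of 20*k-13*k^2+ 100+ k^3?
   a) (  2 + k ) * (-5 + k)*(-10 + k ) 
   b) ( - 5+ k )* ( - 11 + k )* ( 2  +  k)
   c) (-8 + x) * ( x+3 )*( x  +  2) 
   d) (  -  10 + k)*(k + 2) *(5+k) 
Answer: a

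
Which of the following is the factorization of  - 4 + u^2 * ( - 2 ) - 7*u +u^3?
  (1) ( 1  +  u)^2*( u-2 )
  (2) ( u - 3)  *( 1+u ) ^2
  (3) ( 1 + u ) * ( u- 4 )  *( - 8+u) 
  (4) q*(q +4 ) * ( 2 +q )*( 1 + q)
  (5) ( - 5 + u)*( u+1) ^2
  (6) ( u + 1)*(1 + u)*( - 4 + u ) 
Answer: 6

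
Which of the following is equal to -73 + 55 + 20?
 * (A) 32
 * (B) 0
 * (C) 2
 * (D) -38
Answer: C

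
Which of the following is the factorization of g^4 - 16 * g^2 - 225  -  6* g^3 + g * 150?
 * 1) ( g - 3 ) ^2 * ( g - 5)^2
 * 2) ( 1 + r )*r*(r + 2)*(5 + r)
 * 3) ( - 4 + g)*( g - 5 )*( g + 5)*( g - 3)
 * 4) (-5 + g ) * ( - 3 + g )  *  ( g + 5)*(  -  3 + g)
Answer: 4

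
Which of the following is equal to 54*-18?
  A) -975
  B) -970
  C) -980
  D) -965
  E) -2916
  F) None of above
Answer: F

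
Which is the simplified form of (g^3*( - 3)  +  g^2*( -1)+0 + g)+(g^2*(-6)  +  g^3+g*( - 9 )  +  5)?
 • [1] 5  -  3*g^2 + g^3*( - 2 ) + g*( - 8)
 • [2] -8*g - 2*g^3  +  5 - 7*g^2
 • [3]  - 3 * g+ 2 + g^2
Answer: 2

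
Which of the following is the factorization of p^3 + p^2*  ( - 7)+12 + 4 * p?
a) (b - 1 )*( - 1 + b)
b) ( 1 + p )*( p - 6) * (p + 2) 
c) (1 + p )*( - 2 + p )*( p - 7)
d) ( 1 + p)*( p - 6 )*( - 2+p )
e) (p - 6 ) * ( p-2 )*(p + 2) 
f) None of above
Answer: d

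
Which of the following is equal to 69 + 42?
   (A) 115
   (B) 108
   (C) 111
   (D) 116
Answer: C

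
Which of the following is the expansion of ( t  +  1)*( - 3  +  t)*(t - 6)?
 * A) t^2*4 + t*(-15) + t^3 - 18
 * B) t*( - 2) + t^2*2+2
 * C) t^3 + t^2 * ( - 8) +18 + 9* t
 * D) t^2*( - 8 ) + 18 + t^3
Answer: C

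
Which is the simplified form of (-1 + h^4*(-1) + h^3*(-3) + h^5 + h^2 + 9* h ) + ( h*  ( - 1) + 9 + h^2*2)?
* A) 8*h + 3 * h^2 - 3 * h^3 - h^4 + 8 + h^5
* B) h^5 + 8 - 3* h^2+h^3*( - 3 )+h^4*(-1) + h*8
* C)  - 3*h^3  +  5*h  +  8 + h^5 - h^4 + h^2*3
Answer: A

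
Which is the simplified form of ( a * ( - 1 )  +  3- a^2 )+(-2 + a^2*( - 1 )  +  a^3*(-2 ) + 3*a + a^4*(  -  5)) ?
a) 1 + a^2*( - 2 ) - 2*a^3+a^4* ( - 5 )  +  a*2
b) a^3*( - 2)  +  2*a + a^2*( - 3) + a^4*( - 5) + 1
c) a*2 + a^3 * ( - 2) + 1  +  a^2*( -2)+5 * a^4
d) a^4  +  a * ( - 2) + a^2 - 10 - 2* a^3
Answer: a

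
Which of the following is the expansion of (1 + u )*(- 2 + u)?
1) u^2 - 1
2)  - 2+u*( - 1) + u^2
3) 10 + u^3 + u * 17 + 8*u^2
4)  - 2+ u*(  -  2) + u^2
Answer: 2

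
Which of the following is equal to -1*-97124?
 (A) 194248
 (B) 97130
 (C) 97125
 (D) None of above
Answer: D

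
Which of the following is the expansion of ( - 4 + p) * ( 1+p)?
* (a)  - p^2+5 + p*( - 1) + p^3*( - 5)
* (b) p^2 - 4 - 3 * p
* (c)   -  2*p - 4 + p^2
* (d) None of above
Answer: b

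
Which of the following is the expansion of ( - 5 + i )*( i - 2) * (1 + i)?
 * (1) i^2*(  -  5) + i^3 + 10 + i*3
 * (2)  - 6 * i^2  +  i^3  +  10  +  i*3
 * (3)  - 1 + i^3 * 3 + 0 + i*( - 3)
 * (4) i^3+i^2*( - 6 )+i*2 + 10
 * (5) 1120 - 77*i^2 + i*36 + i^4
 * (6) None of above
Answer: 2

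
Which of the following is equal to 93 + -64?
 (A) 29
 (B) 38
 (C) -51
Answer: A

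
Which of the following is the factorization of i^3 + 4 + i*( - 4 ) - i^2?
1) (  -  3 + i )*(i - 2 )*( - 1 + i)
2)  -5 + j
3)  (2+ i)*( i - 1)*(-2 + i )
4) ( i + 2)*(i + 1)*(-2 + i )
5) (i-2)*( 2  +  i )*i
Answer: 3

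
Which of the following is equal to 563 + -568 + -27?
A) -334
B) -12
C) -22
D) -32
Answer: D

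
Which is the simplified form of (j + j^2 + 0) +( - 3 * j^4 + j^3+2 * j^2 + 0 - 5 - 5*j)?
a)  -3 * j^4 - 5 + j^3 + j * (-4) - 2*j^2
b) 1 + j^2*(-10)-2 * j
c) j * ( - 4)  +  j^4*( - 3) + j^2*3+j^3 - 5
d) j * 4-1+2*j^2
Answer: c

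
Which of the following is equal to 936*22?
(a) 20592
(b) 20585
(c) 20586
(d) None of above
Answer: a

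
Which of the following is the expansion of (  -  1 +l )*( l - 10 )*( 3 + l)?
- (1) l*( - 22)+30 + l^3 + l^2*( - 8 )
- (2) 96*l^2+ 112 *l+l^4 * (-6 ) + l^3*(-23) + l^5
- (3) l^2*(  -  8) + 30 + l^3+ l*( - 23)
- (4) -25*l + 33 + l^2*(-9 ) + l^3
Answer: 3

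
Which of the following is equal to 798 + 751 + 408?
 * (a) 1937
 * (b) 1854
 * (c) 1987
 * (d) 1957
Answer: d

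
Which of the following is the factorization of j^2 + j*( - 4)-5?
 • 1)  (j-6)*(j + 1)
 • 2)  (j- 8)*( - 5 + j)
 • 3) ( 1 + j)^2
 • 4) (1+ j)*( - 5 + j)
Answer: 4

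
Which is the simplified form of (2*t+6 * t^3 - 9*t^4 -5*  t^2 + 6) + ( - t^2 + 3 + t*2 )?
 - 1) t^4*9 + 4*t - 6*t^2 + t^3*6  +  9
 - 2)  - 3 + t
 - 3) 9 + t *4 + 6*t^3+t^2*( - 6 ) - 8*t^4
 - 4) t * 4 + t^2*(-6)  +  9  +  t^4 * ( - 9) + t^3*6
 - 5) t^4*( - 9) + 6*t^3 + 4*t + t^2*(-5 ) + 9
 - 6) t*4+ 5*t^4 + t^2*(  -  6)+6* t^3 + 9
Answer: 4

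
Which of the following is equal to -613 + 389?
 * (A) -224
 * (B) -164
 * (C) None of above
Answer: A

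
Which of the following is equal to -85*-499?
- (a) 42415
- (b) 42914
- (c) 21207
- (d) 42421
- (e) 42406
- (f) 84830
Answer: a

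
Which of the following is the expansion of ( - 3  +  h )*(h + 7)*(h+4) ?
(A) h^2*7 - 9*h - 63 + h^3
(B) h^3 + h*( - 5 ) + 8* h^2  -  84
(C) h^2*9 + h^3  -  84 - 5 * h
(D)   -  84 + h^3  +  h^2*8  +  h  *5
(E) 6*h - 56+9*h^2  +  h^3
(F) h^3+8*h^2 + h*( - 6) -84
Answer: B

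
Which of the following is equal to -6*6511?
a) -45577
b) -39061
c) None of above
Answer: c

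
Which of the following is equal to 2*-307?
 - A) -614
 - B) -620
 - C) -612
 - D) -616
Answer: A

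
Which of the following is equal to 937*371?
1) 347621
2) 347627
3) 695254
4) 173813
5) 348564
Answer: 2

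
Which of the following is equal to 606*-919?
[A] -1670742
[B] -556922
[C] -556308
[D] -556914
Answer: D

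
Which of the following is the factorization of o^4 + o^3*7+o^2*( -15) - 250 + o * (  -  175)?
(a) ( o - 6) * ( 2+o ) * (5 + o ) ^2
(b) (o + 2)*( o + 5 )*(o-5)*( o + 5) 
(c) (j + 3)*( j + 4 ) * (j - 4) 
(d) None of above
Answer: b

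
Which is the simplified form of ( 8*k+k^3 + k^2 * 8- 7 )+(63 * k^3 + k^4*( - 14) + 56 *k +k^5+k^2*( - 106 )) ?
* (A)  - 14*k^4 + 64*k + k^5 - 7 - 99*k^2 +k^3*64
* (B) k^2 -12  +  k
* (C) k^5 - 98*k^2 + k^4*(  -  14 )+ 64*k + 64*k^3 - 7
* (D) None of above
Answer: C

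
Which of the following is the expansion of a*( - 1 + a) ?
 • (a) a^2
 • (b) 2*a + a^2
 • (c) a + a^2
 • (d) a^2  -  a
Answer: d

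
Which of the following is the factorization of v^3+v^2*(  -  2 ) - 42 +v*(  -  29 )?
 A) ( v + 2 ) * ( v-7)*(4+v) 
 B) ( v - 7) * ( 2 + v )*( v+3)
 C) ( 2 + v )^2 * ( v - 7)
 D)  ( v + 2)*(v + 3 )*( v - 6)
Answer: B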